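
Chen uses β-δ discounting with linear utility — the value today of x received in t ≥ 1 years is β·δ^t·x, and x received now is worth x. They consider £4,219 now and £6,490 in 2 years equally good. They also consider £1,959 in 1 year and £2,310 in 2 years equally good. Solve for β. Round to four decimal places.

Both payoffs in the second observation are in the future, so β drops out: δ^1·1959 = δ^2·2310 ⇒ δ = 1959/2310 = 0.84805.
Now use the now-vs-future pair: 4219 = β·δ^2·6490 gives β = 4219/(0.71919·6490) ≈ 0.9039.

β ≈ 0.9039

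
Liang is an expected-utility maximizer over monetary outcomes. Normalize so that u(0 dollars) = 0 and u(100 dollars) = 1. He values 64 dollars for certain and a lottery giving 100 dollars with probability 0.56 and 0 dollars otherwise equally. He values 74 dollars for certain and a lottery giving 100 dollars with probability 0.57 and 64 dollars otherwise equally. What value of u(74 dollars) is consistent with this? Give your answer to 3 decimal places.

The first gamble pins u(64 dollars): it must equal 0.56·1 + 0.44·0 = 0.56.
Chaining: u(74 dollars) = 0.57·1.00 + 0.43·0.56 = 0.8108.

0.811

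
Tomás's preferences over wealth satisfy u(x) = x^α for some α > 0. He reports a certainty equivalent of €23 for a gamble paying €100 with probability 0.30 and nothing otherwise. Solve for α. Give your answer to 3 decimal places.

EU(lottery) = 0.30·100^α + 0.70·0 = 0.30·100^α.
Equating: 23^α = 0.30·100^α, i.e. 0.2300^α = 0.30.
Take logs: α = ln 0.30 / ln(23/100) ≈ 0.81921.

α ≈ 0.819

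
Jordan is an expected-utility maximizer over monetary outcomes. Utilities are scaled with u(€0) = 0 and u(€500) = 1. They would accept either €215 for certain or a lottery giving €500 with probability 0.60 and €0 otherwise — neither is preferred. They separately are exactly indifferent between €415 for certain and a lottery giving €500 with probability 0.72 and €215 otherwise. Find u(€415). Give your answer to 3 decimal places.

0.888

From the first indifference, u(€215) = 0.60·u(€500) + 0.40·u(€0) = 0.60·1 + 0.40·0 = 0.60.
Chaining: u(€415) = 0.72·1.00 + 0.28·0.60 = 0.8880.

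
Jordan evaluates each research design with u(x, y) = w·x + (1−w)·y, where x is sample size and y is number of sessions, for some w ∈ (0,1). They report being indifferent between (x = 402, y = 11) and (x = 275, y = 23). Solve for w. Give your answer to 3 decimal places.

w = 0.086

Indifference: w·402 + (1−w)·11 = w·275 + (1−w)·23.
Rearranging, 127·w − 12·(1−w) = 0.
Hence w = 12/(127+12) = 12/139 = 0.086.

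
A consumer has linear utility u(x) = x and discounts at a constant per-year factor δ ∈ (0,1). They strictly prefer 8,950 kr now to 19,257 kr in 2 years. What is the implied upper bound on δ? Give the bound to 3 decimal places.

Under u(x) = x this choice says 8950 > δ^2·19257.
Hence δ^2 < 8950/19257 = 0.46477, and x ↦ x^(1/2) is increasing on (0,∞).
δ < (8950/19257)^(1/2) ≈ 0.682.

δ < 0.682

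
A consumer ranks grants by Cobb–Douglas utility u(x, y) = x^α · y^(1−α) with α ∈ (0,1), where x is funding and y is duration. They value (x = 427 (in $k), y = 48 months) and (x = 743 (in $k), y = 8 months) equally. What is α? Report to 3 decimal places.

α ≈ 0.764

The Cobb–Douglas utilities coincide, so 427^α·48^(1−α) = 743^α·8^(1−α).
Taking logs: α·ln 427 + (1−α)·ln 48 = α·ln 743 + (1−α)·ln 8, i.e. α·-0.553912 = (1−α)·-1.791759.
So α/(1−α) = (-1.791759)/(-0.553912) = 3.234736, and α = 3.234736/4.234736 ≈ 0.764.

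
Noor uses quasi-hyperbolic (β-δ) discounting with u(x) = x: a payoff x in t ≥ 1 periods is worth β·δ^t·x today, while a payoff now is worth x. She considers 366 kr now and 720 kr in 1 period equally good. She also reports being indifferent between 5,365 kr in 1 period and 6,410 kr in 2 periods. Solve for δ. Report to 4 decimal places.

From the later pair, β·δ^1·5365 = β·δ^2·6410; dividing through, δ = 5365/6410 = 0.83697.

δ ≈ 0.8370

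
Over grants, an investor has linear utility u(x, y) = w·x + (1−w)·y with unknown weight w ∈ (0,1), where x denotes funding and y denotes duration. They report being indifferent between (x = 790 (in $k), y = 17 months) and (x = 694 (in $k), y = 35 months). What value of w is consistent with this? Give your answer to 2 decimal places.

w = 0.16

Indifference: w·790 + (1−w)·17 = w·694 + (1−w)·35.
Collecting terms: w·96 = (1−w)·18.
So w/(1−w) = 18/96 = 0.1875, giving w = 18/(96+18) = 0.16.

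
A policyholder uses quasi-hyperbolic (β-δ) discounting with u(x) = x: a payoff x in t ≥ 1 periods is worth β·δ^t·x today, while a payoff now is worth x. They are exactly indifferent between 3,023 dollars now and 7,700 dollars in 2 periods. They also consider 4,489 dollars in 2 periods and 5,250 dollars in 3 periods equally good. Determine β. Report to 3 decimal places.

The second indifference involves only future payoffs, so β cancels: β·δ^2·4489 = β·δ^3·5250, giving δ = 4489/5250 = 0.85505.
Now use the now-vs-future pair: 3023 = β·δ^2·7700 gives β = 3023/(0.73111·7700) ≈ 0.537.

β ≈ 0.537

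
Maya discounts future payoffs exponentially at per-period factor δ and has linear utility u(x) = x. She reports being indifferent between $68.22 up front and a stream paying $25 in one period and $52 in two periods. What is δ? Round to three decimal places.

The stream is worth 25δ + 52δ² today, so 25δ + 52δ² = 68.22.
So 52δ² + 25δ − 68.22 = 0.
The positive root is δ = [−25 + √(25² + 4·52·68.22)] / (2·52) = (−25 + 121.716)/104 ≈ 0.930.

δ ≈ 0.930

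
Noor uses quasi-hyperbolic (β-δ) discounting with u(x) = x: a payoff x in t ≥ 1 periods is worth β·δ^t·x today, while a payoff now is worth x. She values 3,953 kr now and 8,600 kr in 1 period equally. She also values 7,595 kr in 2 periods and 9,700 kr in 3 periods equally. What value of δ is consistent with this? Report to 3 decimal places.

δ ≈ 0.783

From the later pair, β·δ^2·7595 = β·δ^3·9700; dividing through, δ = 7595/9700 = 0.78299.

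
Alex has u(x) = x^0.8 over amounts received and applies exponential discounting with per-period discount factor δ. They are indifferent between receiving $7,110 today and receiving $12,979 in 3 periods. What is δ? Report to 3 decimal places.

The payoff in 3 periods is discounted by δ^3, so u(7110) = δ^3·u(12979) and δ^3 = u(7110)/u(12979).
Since u(x) = x^0.8, δ^3 = (7110/12979)^0.8 = 0.54781^0.8 = 0.61788.
Taking the cube root: δ = 0.61788^(1/3) ≈ 0.852.

δ ≈ 0.852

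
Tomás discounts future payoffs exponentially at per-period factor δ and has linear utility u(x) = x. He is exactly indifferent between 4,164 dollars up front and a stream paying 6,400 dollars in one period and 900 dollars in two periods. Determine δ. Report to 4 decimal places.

δ ≈ 0.6000

Present value of the stream is 6400·δ + 900·δ². Indifference gives 6400δ + 900δ² = 4164.
So 900δ² + 6400δ − 4164 = 0.
δ = (−6400 + √(6400² + 4·900·4164)) / (2·900) = (−6400 + √55950400.00) / 1800 ≈ 0.6000.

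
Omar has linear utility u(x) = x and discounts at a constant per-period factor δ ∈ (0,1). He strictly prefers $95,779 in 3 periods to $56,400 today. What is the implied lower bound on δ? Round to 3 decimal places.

δ > 0.838

Comparing present values: 56400 < δ^3·95779.
Hence δ^3 > 56400/95779 = 0.58886, and x ↦ x^(1/3) is increasing on (0,∞).
δ > 0.58886^(1/3) = 0.838.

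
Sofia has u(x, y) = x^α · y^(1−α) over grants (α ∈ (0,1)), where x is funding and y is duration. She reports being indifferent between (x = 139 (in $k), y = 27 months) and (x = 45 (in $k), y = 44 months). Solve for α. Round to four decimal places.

The Cobb–Douglas utilities coincide, so 139^α·27^(1−α) = 45^α·44^(1−α).
Rearrange to (139/45)^α = (44/27)^(1−α) and take logs: α·1.1278114 = (1−α)·0.4883528.
With A = 1.1278114 and B = 0.4883528: α·A = (1−α)·B, so α = B/(A+B) = 0.4883528/1.6161642 ≈ 0.3022.

α ≈ 0.3022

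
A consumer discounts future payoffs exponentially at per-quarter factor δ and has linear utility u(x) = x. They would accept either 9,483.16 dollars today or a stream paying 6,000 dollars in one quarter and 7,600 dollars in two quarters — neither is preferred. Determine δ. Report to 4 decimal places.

Equating present values: 9483.16 = 6000δ + 7600δ².
That is, 7600δ² + 6000δ − 9483.16 = 0, a quadratic in δ.
By the quadratic formula (taking the positive root), δ = (−6000 + √324288064.00) / 15200 ≈ 0.7900.

δ ≈ 0.7900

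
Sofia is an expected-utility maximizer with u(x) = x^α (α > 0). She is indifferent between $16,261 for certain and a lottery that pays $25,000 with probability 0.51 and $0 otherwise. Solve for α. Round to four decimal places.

Since u(0) = 0, the lottery's EU is 0.51·25000^α.
Setting u(16261) equal to that: 16261^α = 0.51·25000^α ⇒ (16261/25000)^α = 0.51.
Take logs: α = ln 0.51 / ln(16261/25000) ≈ 1.565531.

α ≈ 1.5655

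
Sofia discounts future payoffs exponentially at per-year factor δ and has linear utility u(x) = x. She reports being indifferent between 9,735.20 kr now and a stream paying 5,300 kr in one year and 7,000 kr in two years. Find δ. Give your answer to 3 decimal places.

δ ≈ 0.860

Present value of the stream is 5300·δ + 7000·δ². Indifference gives 5300δ + 7000δ² = 9735.20.
Rearranged: 7000δ² + 5300δ − 9735.20 = 0.
By the quadratic formula (taking the positive root), δ = (−5300 + √300675600.00) / 14000 ≈ 0.860.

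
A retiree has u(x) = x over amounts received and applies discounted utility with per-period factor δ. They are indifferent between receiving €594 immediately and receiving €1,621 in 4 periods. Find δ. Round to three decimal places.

δ ≈ 0.778

The payoff in 4 periods is discounted by δ^4, so u(594) = δ^4·u(1621) and δ^4 = u(594)/u(1621).
With u(x) = x: δ^4 = 594/1621 = 0.36644.
Hence δ = (0.36644)^(1/4) = 0.77804.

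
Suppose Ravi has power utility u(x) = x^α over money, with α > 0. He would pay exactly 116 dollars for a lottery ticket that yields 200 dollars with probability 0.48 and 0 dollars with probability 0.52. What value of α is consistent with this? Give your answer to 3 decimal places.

EU(lottery) = 0.48·200^α + 0.52·0 = 0.48·200^α.
Setting u(116) equal to that: 116^α = 0.48·200^α ⇒ (116/200)^α = 0.48.
α = ln(0.48) / ln(116/200) = -0.733969/-0.544727 ≈ 1.347.

α ≈ 1.347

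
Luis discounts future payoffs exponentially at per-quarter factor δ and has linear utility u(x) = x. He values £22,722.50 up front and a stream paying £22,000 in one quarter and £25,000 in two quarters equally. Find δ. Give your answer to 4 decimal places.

δ ≈ 0.6100

Equating present values: 22722.50 = 22000δ + 25000δ².
So 25000δ² + 22000δ − 22722.50 = 0.
The positive root is δ = [−22000 + √(22000² + 4·25000·22722.50)] / (2·25000) = (−22000 + 52500.000)/50000 ≈ 0.6100.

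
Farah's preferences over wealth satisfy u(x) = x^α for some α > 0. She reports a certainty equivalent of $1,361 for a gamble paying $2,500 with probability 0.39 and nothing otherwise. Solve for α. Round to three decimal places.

Since u(0) = 0, the lottery's EU is 0.39·2500^α.
Equating: 1361^α = 0.39·2500^α, i.e. 0.5444^α = 0.39.
α = ln(0.39) / ln(1361/2500) = -0.941609/-0.608071 ≈ 1.549.

α ≈ 1.549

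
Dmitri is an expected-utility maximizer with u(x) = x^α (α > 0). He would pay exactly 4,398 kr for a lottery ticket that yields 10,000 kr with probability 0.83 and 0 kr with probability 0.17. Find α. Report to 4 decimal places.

α ≈ 0.2268

The lottery's expected utility is 0.83·u(10000) + 0.17·u(0) = 0.83·10000^α (since u(0) = 0 for α > 0).
Indifference: 4398^α = 0.83·10000^α, so (4398/10000)^α = 0.83.
α = ln(0.83) / ln(4398/10000) = -0.1863296/-0.8214352 ≈ 0.2268.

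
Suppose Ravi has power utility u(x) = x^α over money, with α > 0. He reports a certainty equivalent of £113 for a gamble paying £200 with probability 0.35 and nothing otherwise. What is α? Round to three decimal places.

Since u(0) = 0, the lottery's EU is 0.35·200^α.
Indifference: 113^α = 0.35·200^α, so (113/200)^α = 0.35.
Taking logs: α·ln(113/200) = ln(0.35), so α = -1.049822 / -0.570930 ≈ 1.839.

α ≈ 1.839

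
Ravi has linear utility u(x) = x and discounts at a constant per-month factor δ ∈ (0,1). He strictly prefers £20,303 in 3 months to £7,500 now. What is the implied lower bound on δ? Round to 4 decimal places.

The preference means 7500 < δ^3·20303.
Hence δ^3 > 7500/20303 = 0.36940, and x ↦ x^(1/3) is increasing on (0,∞).
δ > (7500/20303)^(1/3) ≈ 0.7175.

δ > 0.7175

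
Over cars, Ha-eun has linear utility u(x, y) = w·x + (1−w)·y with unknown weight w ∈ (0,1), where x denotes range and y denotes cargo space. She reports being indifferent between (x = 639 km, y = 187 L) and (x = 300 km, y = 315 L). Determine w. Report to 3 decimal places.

w = 0.274

Indifference: w·639 + (1−w)·187 = w·300 + (1−w)·315.
Collecting terms: w·339 = (1−w)·128.
So w/(1−w) = 128/339 = 0.3776, giving w = 128/(339+128) = 0.274.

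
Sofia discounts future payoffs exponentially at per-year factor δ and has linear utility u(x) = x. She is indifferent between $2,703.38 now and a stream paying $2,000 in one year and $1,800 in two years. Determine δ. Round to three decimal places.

Equating present values: 2703.38 = 2000δ + 1800δ².
That is, 1800δ² + 2000δ − 2703.38 = 0, a quadratic in δ.
δ = (−2000 + √(2000² + 4·1800·2703.38)) / (2·1800) = (−2000 + √23464336.00) / 3600 ≈ 0.790.

δ ≈ 0.790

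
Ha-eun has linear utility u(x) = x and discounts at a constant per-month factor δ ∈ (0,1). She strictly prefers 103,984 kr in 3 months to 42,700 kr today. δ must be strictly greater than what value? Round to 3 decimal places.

δ > 0.743

Under u(x) = x this choice says 42700 < δ^3·103984.
So δ^3 > 42700/103984 = 0.41064; taking the cube root of both positive sides preserves the inequality.
δ > 0.41064^(1/3) = 0.743.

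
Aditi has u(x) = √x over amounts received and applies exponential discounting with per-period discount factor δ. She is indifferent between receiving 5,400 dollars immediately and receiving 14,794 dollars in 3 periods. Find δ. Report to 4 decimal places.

Equating discounted utilities: u(5400) = δ^3·u(14794) ⇒ δ^3 = u(5400)/u(14794).
With u(x) = √x: δ^3 = √5400/√14794 = √(5400/14794) = 0.60416.
Hence δ = (0.60416)^(1/3) = 0.845379.

δ ≈ 0.8454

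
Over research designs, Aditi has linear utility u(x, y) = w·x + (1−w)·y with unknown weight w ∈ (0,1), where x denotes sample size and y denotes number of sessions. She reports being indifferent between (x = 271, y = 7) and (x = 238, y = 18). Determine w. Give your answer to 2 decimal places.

Indifference: w·271 + (1−w)·7 = w·238 + (1−w)·18.
Rearranging, 33·w − 11·(1−w) = 0.
The marginal rate of substitution is 11/33, so w = 11/(33+11) = 0.25.

w = 0.25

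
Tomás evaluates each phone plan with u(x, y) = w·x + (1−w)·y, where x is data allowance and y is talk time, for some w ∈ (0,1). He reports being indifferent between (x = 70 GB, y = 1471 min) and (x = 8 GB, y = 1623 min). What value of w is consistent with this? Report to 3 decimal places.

u(70,1471) = u(8,1623) means w·70 + (1−w)·1471 = w·8 + (1−w)·1623.
Rearranging, 62·w − 152·(1−w) = 0.
The marginal rate of substitution is 152/62, so w = 152/(62+152) = 0.710.

w = 0.710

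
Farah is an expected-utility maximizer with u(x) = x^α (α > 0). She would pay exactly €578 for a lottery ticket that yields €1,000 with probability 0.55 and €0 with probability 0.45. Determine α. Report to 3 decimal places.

α ≈ 1.091

EU(lottery) = 0.55·1000^α + 0.45·0 = 0.55·1000^α.
Setting u(578) equal to that: 578^α = 0.55·1000^α ⇒ (578/1000)^α = 0.55.
Take logs: α = ln 0.55 / ln(578/1000) ≈ 1.09058.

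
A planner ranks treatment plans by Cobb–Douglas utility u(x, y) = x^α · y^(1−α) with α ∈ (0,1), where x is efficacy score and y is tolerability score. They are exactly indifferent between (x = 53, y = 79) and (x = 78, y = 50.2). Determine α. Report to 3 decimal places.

Indifference: 53^α · 79^(1−α) = 78^α · 50.2^(1−α).
Rearrange to (53/78)^α = (50.2/79)^(1−α) and take logs: α·-0.386417 = (1−α)·-0.453433.
Thus α·(-0.839850) = -0.453433, so α = -0.453433/-0.839850 ≈ 0.540.

α ≈ 0.540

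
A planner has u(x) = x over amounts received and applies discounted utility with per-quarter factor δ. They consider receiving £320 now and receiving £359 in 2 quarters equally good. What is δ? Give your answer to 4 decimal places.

Indifference means u(320) = δ^2 · u(359), so δ^2 = u(320)/u(359).
With u(x) = x: δ^2 = 320/359 = 0.89136.
So δ = 0.89136^(1/2) ≈ 0.9441.

δ ≈ 0.9441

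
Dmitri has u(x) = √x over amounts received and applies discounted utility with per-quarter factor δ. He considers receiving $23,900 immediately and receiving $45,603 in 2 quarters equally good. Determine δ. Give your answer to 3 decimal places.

Equating discounted utilities: u(23900) = δ^2·u(45603) ⇒ δ^2 = u(23900)/u(45603).
With u(x) = √x: δ^2 = √23900/√45603 = √(23900/45603) = 0.72394.
So δ = 0.72394^(1/2) ≈ 0.851.

δ ≈ 0.851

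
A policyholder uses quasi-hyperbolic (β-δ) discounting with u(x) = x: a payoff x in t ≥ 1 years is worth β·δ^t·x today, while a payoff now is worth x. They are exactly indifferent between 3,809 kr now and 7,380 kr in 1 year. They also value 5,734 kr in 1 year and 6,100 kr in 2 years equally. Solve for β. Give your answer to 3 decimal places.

β ≈ 0.549

The second indifference involves only future payoffs, so β cancels: β·δ^1·5734 = β·δ^2·6100, giving δ = 5734/6100 = 0.94000.
Substituting δ into 3809 = β·δ·7380: β = 3809/(6937.200) ≈ 0.549.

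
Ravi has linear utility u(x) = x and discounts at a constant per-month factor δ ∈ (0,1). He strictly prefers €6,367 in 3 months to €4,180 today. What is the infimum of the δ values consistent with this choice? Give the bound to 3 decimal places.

δ > 0.869

Under u(x) = x this choice says 4180 < δ^3·6367.
So δ^3 > 4180/6367 = 0.65651; taking the cube root of both positive sides preserves the inequality.
δ > 0.65651^(1/3) = 0.869.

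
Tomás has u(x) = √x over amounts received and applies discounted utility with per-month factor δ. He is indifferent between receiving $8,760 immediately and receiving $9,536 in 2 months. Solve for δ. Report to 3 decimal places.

Indifference means u(8760) = δ^2 · u(9536), so δ^2 = u(8760)/u(9536).
With u(x) = √x: δ^2 = √8760/√9536 = √(8760/9536) = 0.95845.
So δ = 0.95845^(1/2) ≈ 0.979.

δ ≈ 0.979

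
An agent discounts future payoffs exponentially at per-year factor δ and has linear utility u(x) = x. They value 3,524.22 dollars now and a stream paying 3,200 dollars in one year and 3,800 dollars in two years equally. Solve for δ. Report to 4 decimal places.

δ ≈ 0.6300

Present value of the stream is 3200·δ + 3800·δ². Indifference gives 3200δ + 3800δ² = 3524.22.
So 3800δ² + 3200δ − 3524.22 = 0.
By the quadratic formula (taking the positive root), δ = (−3200 + √63808144.00) / 7600 ≈ 0.6300.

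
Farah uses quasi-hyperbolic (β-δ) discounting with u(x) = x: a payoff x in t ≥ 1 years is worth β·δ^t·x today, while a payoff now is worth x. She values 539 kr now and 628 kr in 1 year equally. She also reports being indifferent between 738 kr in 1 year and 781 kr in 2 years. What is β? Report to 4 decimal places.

β ≈ 0.9083

Both payoffs in the second observation are in the future, so β drops out: δ^1·738 = δ^2·781 ⇒ δ = 738/781 = 0.94494.
Substituting δ into 539 = β·δ·628: β = 539/(593.424) ≈ 0.9083.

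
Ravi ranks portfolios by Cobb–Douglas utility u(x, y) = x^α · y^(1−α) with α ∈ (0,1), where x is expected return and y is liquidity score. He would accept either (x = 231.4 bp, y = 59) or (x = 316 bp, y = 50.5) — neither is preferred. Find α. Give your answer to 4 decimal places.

α ≈ 0.3330

The Cobb–Douglas utilities coincide, so 231.4^α·59^(1−α) = 316^α·50.5^(1−α).
Rearrange to (231.4/316)^α = (50.5/59)^(1−α) and take logs: α·-0.3115944 = (1−α)·-0.1555641.
So α/(1−α) = (-0.1555641)/(-0.3115944) = 0.4992519, and α = 0.4992519/1.4992519 ≈ 0.3330.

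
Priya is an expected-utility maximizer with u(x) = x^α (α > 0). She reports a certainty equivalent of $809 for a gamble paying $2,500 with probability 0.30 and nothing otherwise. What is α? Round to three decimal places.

EU(lottery) = 0.30·2500^α + 0.70·0 = 0.30·2500^α.
Setting u(809) equal to that: 809^α = 0.30·2500^α ⇒ (809/2500)^α = 0.30.
Taking logs: α·ln(809/2500) = ln(0.30), so α = -1.203973 / -1.128247 ≈ 1.067.

α ≈ 1.067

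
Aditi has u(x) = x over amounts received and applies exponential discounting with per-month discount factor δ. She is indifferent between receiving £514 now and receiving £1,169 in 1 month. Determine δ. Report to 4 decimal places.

Equating discounted utilities: u(514) = δ·u(1169) ⇒ δ = u(514)/u(1169).
With u(x) = x: δ = 514/1169 = 0.43969.

δ ≈ 0.4397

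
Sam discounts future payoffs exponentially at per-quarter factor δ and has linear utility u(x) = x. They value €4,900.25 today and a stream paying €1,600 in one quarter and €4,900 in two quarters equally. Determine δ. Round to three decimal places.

δ ≈ 0.850

The stream is worth 1600δ + 4900δ² today, so 1600δ + 4900δ² = 4900.25.
That is, 4900δ² + 1600δ − 4900.25 = 0, a quadratic in δ.
δ = (−1600 + √(1600² + 4·4900·4900.25)) / (2·4900) = (−1600 + √98604900.00) / 9800 ≈ 0.850.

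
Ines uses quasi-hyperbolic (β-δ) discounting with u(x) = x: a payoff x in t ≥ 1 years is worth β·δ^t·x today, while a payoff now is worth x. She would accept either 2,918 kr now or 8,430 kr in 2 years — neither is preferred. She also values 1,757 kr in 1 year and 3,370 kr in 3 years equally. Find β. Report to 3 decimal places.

β ≈ 0.664

From the later pair, β·δ^1·1757 = β·δ^3·3370; dividing through, δ^2 = 1757/3370 = 0.52136, so δ = 0.72206.
Substituting δ into 2918 = β·δ^2·8430: β = 2918/(4395.107) ≈ 0.664.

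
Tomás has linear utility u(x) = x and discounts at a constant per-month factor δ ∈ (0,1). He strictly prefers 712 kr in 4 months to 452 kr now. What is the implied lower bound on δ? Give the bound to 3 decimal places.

δ > 0.893

Under u(x) = x this choice says 452 < δ^4·712.
So δ^4 > 452/712 = 0.63483; taking the 4th root of both positive sides preserves the inequality.
δ > (452/712)^(1/4) ≈ 0.893.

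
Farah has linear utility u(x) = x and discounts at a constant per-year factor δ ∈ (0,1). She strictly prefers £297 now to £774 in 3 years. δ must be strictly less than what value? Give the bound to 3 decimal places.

δ < 0.727

The preference means 297 > δ^3·774.
So δ^3 < 297/774 = 0.38372; taking the cube root of both positive sides preserves the inequality.
δ < 0.38372^(1/3) = 0.727.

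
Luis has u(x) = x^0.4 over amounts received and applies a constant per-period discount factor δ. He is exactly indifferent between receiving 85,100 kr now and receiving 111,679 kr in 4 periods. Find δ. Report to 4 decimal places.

The payoff in 4 periods is discounted by δ^4, so u(85100) = δ^4·u(111679) and δ^4 = u(85100)/u(111679).
Since u(x) = x^0.4, δ^4 = (85100/111679)^0.4 = 0.76201^0.4 = 0.89698.
So δ = 0.89698^(1/4) ≈ 0.9732.

δ ≈ 0.9732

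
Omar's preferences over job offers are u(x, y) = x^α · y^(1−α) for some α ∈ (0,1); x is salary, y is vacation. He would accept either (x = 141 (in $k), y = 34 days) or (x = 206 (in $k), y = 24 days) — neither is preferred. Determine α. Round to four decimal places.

α ≈ 0.4788

The Cobb–Douglas utilities coincide, so 141^α·34^(1−α) = 206^α·24^(1−α).
Taking logs: α·ln 141 + (1−α)·ln 34 = α·ln 206 + (1−α)·ln 24, i.e. α·-0.3791163 = (1−α)·-0.3483067.
With A = -0.3791163 and B = -0.3483067: α·A = (1−α)·B, so α = B/(A+B) = -0.3483067/-0.7274230 ≈ 0.4788.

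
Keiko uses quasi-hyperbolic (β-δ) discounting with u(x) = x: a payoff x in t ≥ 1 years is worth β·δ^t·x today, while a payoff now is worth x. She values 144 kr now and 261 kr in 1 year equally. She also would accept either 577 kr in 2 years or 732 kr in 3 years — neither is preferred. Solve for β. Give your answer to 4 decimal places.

β ≈ 0.6999

From the later pair, β·δ^2·577 = β·δ^3·732; dividing through, δ = 577/732 = 0.78825.
Now use the now-vs-future pair: 144 = β·δ·261 gives β = 144/(0.78825·261) ≈ 0.6999.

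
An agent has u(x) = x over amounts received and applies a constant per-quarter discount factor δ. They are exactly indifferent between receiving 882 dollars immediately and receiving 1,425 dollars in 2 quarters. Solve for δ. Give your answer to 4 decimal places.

δ ≈ 0.7867

Equating discounted utilities: u(882) = δ^2·u(1425) ⇒ δ^2 = u(882)/u(1425).
With u(x) = x: δ^2 = 882/1425 = 0.61895.
So δ = 0.61895^(1/2) ≈ 0.7867.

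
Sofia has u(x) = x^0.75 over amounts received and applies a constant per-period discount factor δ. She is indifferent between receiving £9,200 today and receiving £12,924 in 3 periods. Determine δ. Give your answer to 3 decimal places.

Indifference means u(9200) = δ^3 · u(12924), so δ^3 = u(9200)/u(12924).
With u(x) = x^0.75: δ^3 = 9200^0.75/12924^0.75 = (9200/12924)^0.75 = 0.77498.
Taking the cube root: δ = 0.77498^(1/3) ≈ 0.919.

δ ≈ 0.919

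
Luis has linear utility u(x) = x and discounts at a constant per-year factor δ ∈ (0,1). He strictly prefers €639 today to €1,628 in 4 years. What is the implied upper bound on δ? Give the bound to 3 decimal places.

The preference means 639 > δ^4·1628.
Hence δ^4 < 639/1628 = 0.39251, and x ↦ x^(1/4) is increasing on (0,∞).
δ < (639/1628)^(1/4) ≈ 0.792.

δ < 0.792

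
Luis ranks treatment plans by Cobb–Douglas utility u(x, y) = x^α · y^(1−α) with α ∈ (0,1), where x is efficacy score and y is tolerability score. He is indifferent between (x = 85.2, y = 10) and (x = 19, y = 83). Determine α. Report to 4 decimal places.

α ≈ 0.5851

The Cobb–Douglas utilities coincide, so 85.2^α·10^(1−α) = 19^α·83^(1−α).
Rearrange to (85.2/19)^α = (83/10)^(1−α) and take logs: α·1.5005625 = (1−α)·2.1162555.
Thus α·(3.6168180) = 2.1162555, so α = 2.1162555/3.6168180 ≈ 0.5851.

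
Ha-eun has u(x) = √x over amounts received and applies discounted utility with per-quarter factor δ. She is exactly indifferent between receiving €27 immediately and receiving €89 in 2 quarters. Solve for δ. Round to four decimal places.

The payoff in 2 quarters is discounted by δ^2, so u(27) = δ^2·u(89) and δ^2 = u(27)/u(89).
With u(x) = √x: δ^2 = √27/√89 = √(27/89) = 0.55079.
Taking the square root: δ = 0.55079^(1/2) ≈ 0.7422.

δ ≈ 0.7422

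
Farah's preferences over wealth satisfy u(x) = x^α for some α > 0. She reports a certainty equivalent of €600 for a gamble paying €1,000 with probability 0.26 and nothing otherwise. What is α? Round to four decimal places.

Since u(0) = 0, the lottery's EU is 0.26·1000^α.
Equating: 600^α = 0.26·1000^α, i.e. 0.6000^α = 0.26.
Taking logs: α·ln(600/1000) = ln(0.26), so α = -1.3470736 / -0.5108256 ≈ 2.6371.

α ≈ 2.6371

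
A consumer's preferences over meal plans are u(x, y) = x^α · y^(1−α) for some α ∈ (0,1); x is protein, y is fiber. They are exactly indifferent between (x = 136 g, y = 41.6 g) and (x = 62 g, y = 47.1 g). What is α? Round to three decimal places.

The Cobb–Douglas utilities coincide, so 136^α·41.6^(1−α) = 62^α·47.1^(1−α).
Taking logs: α·ln 136 + (1−α)·ln 41.6 = α·ln 62 + (1−α)·ln 47.1, i.e. α·0.785521 = (1−α)·0.124173.
With A = 0.785521 and B = 0.124173: α·A = (1−α)·B, so α = B/(A+B) = 0.124173/0.909694 ≈ 0.136.

α ≈ 0.136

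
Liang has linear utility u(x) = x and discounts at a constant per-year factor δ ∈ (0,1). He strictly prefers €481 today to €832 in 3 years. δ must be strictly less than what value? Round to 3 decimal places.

δ < 0.833

Under u(x) = x this choice says 481 > δ^3·832.
Hence δ^3 < 481/832 = 0.57812, and x ↦ x^(1/3) is increasing on (0,∞).
δ < (481/832)^(1/3) ≈ 0.833.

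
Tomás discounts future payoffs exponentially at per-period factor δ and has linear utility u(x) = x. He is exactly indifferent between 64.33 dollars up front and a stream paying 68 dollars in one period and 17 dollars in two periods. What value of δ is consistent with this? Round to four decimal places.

δ ≈ 0.7900

Present value of the stream is 68·δ + 17·δ². Indifference gives 68δ + 17δ² = 64.33.
That is, 17δ² + 68δ − 64.33 = 0, a quadratic in δ.
By the quadratic formula (taking the positive root), δ = (−68 + √8998.44) / 34 ≈ 0.7900.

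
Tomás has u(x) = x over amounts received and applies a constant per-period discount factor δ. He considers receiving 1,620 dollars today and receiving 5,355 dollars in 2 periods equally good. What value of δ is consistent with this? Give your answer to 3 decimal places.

Equating discounted utilities: u(1620) = δ^2·u(5355) ⇒ δ^2 = u(1620)/u(5355).
With u(x) = x: δ^2 = 1620/5355 = 0.30252.
So δ = 0.30252^(1/2) ≈ 0.550.

δ ≈ 0.550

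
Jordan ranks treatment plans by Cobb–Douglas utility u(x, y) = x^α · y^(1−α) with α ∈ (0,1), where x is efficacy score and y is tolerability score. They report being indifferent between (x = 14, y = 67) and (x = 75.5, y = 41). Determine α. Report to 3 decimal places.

α ≈ 0.226

Indifference: 14^α · 67^(1−α) = 75.5^α · 41^(1−α).
Rearrange to (14/75.5)^α = (41/67)^(1−α) and take logs: α·-1.685075 = (1−α)·-0.491121.
So α/(1−α) = (-0.491121)/(-1.685075) = 0.291453, and α = 0.291453/1.291453 ≈ 0.226.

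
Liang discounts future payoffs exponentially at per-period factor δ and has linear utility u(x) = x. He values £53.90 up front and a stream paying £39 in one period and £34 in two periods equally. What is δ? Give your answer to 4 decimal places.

Equating present values: 53.90 = 39δ + 34δ².
Rearranged: 34δ² + 39δ − 53.90 = 0.
The positive root is δ = [−39 + √(39² + 4·34·53.90)] / (2·34) = (−39 + 94.082)/68 ≈ 0.8100.

δ ≈ 0.8100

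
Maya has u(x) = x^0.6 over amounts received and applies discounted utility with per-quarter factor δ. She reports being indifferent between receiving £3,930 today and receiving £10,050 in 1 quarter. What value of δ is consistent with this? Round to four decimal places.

δ ≈ 0.5693

Equating discounted utilities: u(3930) = δ·u(10050) ⇒ δ = u(3930)/u(10050).
Since u(x) = x^0.6, δ = (3930/10050)^0.6 = 0.39104^0.6 = 0.56929.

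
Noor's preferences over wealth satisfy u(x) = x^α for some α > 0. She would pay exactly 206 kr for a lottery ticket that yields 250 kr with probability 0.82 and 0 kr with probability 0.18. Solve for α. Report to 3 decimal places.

Since u(0) = 0, the lottery's EU is 0.82·250^α.
Setting u(206) equal to that: 206^α = 0.82·250^α ⇒ (206/250)^α = 0.82.
Taking logs: α·ln(206/250) = ln(0.82), so α = -0.198451 / -0.193585 ≈ 1.025.

α ≈ 1.025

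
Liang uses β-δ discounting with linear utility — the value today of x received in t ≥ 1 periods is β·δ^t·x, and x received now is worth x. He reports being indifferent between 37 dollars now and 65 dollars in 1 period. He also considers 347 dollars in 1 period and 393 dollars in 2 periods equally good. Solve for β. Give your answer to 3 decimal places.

β ≈ 0.645

Both payoffs in the second observation are in the future, so β drops out: δ^1·347 = δ^2·393 ⇒ δ = 347/393 = 0.88295.
Now use the now-vs-future pair: 37 = β·δ·65 gives β = 37/(0.88295·65) ≈ 0.645.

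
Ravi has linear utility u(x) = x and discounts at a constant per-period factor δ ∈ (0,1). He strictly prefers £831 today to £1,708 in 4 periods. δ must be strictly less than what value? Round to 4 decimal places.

The preference means 831 > δ^4·1708.
Dividing by 1708: δ^4 < 0.48653. Both sides are positive, so the 4th root keeps the direction.
δ < (831/1708)^(1/4) ≈ 0.8352.

δ < 0.8352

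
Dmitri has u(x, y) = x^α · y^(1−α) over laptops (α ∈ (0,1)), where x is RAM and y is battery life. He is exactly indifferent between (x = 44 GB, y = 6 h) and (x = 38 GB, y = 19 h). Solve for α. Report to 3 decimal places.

Indifference: 44^α · 6^(1−α) = 38^α · 19^(1−α).
(44/38)^α = (19/6)^(1−α); take logs: α·ln(44/38) = (1−α)·ln(19/6), i.e. α·0.146603 = (1−α)·1.152680.
So α/(1−α) = (1.152680)/(0.146603) = 7.862595, and α = 7.862595/8.862595 ≈ 0.887.

α ≈ 0.887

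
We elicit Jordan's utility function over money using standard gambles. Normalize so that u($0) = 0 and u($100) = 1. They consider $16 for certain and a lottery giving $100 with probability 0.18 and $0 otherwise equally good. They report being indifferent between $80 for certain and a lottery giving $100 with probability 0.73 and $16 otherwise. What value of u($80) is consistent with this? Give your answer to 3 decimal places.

From the first indifference, u($16) = 0.18·u($100) + 0.82·u($0) = 0.18·1 + 0.82·0 = 0.18.
The second indifference gives u($80) = 0.73·u($100) + 0.27·u($16) = 0.73·1.00 + 0.27·0.18 = 0.7786.

0.779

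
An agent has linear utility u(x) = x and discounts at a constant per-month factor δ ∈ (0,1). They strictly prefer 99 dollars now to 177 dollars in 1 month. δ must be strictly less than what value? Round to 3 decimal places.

Under u(x) = x this choice says 99 > δ·177.
So δ < 99/177 = 0.55932.

δ < 0.559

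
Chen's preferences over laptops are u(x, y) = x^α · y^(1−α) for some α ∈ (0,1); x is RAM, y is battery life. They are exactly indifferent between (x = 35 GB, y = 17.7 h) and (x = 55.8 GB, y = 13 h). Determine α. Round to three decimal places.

α ≈ 0.398

Set the two utilities equal: 35^α·17.7^(1−α) = 55.8^α·13^(1−α).
(35/55.8)^α = (13/17.7)^(1−α); take logs: α·ln(35/55.8) = (1−α)·ln(13/17.7), i.e. α·-0.466426 = (1−α)·-0.308615.
With A = -0.466426 and B = -0.308615: α·A = (1−α)·B, so α = B/(A+B) = -0.308615/-0.775041 ≈ 0.398.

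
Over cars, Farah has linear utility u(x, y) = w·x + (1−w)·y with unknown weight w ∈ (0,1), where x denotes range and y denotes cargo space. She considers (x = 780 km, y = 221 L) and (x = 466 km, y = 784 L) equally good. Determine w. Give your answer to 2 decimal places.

Indifference: w·780 + (1−w)·221 = w·466 + (1−w)·784.
Collecting terms: w·314 = (1−w)·563.
So w/(1−w) = 563/314 = 1.7930, giving w = 563/(314+563) = 0.64.

w = 0.64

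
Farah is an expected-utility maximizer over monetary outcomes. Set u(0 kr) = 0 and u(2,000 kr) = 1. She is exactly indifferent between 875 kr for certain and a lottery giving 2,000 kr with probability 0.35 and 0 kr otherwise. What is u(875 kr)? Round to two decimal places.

0.35

The indifference gives u(875 kr) = 0.35·u(2,000 kr) + 0.65·u(0 kr) = 0.35·1 + 0.65·0 = 0.35.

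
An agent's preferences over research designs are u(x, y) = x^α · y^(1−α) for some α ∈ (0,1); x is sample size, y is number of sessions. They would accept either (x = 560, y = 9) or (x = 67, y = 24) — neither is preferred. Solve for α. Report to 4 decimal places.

α ≈ 0.3160

Indifference: 560^α · 9^(1−α) = 67^α · 24^(1−α).
Taking logs: α·ln 560 + (1−α)·ln 9 = α·ln 67 + (1−α)·ln 24, i.e. α·2.1232442 = (1−α)·0.9808293.
So α/(1−α) = (0.9808293)/(2.1232442) = 0.4619484, and α = 0.4619484/1.4619484 ≈ 0.3160.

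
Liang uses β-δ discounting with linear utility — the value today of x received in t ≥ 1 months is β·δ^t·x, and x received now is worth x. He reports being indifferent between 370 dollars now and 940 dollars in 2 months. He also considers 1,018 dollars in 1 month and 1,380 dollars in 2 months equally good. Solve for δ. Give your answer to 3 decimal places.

The second indifference involves only future payoffs, so β cancels: β·δ^1·1018 = β·δ^2·1380, giving δ = 1018/1380 = 0.73768.

δ ≈ 0.738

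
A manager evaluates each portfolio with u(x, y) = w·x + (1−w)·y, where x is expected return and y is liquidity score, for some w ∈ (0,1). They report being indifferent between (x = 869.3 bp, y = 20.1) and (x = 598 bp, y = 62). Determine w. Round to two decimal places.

Equating utilities: w·869.3 + (1−w)·20.1 = w·598 + (1−w)·62.
Collecting terms: w·271.3 = (1−w)·41.9.
So w/(1−w) = 41.9/271.3 = 0.1544, giving w = 41.9/(271.3+41.9) = 0.13.

w = 0.13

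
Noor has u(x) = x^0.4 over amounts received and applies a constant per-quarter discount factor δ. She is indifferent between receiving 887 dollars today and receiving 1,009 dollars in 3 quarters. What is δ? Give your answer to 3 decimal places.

δ ≈ 0.983

Equating discounted utilities: u(887) = δ^3·u(1009) ⇒ δ^3 = u(887)/u(1009).
Since u(x) = x^0.4, δ^3 = (887/1009)^0.4 = 0.87909^0.4 = 0.94976.
Taking the cube root: δ = 0.94976^(1/3) ≈ 0.983.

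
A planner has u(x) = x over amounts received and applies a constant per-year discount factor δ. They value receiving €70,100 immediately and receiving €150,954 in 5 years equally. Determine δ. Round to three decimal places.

Equating discounted utilities: u(70100) = δ^5·u(150954) ⇒ δ^5 = u(70100)/u(150954).
With u(x) = x: δ^5 = 70100/150954 = 0.46438.
Hence δ = (0.46438)^(1/5) = 0.85778.

δ ≈ 0.858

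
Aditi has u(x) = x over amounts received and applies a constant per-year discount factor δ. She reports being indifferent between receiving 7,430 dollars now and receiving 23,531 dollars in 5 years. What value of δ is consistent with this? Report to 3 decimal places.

δ ≈ 0.794

The payoff in 5 years is discounted by δ^5, so u(7430) = δ^5·u(23531) and δ^5 = u(7430)/u(23531).
With u(x) = x: δ^5 = 7430/23531 = 0.31575.
So δ = 0.31575^(1/5) ≈ 0.794.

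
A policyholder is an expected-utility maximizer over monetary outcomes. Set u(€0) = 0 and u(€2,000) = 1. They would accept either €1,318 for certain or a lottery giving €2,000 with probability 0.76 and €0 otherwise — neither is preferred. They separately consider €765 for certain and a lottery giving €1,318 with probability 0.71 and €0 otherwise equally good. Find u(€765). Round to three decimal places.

0.540

From the first indifference, u(€1,318) = 0.76·u(€2,000) + 0.24·u(€0) = 0.76·1 + 0.24·0 = 0.76.
Then u(€765) = 0.71·u(€1,318) + 0.29·u(€0) = 0.71·0.76 + 0.29·0.00 = 0.5396.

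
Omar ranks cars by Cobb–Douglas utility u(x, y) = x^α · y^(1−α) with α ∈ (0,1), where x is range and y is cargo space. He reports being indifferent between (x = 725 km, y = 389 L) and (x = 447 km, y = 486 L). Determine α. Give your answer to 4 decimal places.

The Cobb–Douglas utilities coincide, so 725^α·389^(1−α) = 447^α·486^(1−α).
Taking logs: α·ln 725 + (1−α)·ln 389 = α·ln 447 + (1−α)·ln 486, i.e. α·0.4836131 = (1−α)·0.2226293.
So α/(1−α) = (0.2226293)/(0.4836131) = 0.4603459, and α = 0.4603459/1.4603459 ≈ 0.3152.

α ≈ 0.3152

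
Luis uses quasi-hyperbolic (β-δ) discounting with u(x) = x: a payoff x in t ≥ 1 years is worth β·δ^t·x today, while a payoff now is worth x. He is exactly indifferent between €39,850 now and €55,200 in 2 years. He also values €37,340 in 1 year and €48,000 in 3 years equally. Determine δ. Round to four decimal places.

The second indifference involves only future payoffs, so β cancels: β·δ^1·37340 = β·δ^3·48000, giving δ^2 = 37340/48000 = 0.77792, so δ = 0.88200.

δ ≈ 0.8820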